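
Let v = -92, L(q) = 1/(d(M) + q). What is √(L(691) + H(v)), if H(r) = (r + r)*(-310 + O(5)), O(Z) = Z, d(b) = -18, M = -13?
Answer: 27*√34867457/673 ≈ 236.90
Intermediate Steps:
L(q) = 1/(-18 + q)
H(r) = -610*r (H(r) = (r + r)*(-310 + 5) = (2*r)*(-305) = -610*r)
√(L(691) + H(v)) = √(1/(-18 + 691) - 610*(-92)) = √(1/673 + 56120) = √(37768761/673) = 27*√34867457/673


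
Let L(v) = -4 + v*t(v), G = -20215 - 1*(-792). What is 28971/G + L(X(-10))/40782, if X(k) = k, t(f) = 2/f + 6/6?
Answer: -196954733/132018131 ≈ -1.4919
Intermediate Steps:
G = -19423 (G = -20215 + 792 = -19423)
t(f) = 1 + 2/f (t(f) = 2/f + 6*(⅙) = 2/f + 1 = 1 + 2/f)
L(v) = -2 + v (L(v) = -4 + v*((2 + v)/v) = -4 + (2 + v) = -2 + v)
28971/G + L(X(-10))/40782 = 28971/(-19423) + (-2 - 10)/40782 = 28971*(-1/19423) - 12*1/40782 = -28971/19423 - 2/6797 = -196954733/132018131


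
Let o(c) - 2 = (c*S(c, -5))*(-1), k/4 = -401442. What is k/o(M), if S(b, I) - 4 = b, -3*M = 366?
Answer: 267628/2399 ≈ 111.56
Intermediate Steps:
M = -122 (M = -⅓*366 = -122)
S(b, I) = 4 + b
k = -1605768 (k = 4*(-401442) = -1605768)
o(c) = 2 - c*(4 + c) (o(c) = 2 + (c*(4 + c))*(-1) = 2 - c*(4 + c))
k/o(M) = -1605768/(2 - 1*(-122)*(4 - 122)) = -1605768/(2 - 1*(-122)*(-118)) = -1605768/(2 - 14396) = -1605768/(-14394) = -1605768*(-1/14394) = 267628/2399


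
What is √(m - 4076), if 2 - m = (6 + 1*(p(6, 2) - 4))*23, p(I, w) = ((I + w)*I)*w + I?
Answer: I*√6466 ≈ 80.411*I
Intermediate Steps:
p(I, w) = I + I*w*(I + w) (p(I, w) = (I*(I + w))*w + I = I*w*(I + w) + I = I + I*w*(I + w))
m = -2390 (m = 2 - (6 + 1*(6*(1 + 2² + 6*2) - 4))*23 = 2 - (6 + 1*(6*(1 + 4 + 12) - 4))*23 = 2 - (6 + 1*(6*17 - 4))*23 = 2 - (6 + 1*(102 - 4))*23 = 2 - (6 + 1*98)*23 = 2 - (6 + 98)*23 = 2 - 104*23 = 2 - 1*2392 = 2 - 2392 = -2390)
√(m - 4076) = √(-2390 - 4076) = √(-6466) = I*√6466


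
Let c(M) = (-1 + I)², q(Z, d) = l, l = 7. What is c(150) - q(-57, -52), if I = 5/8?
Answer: -439/64 ≈ -6.8594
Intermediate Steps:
q(Z, d) = 7
I = 5/8 (I = 5*(⅛) = 5/8 ≈ 0.62500)
c(M) = 9/64 (c(M) = (-1 + 5/8)² = (-3/8)² = 9/64)
c(150) - q(-57, -52) = 9/64 - 1*7 = 9/64 - 7 = -439/64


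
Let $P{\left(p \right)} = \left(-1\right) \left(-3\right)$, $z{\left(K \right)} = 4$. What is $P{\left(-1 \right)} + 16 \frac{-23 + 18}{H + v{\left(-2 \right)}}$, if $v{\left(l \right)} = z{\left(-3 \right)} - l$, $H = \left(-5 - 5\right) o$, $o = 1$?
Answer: $23$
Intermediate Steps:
$H = -10$ ($H = \left(-5 - 5\right) 1 = \left(-10\right) 1 = -10$)
$P{\left(p \right)} = 3$
$v{\left(l \right)} = 4 - l$
$P{\left(-1 \right)} + 16 \frac{-23 + 18}{H + v{\left(-2 \right)}} = 3 + 16 \frac{-23 + 18}{-10 + \left(4 - -2\right)} = 3 + 16 \left(- \frac{5}{-10 + \left(4 + 2\right)}\right) = 3 + 16 \left(- \frac{5}{-10 + 6}\right) = 3 + 16 \left(- \frac{5}{-4}\right) = 3 + 16 \left(\left(-5\right) \left(- \frac{1}{4}\right)\right) = 3 + 16 \cdot \frac{5}{4} = 3 + 20 = 23$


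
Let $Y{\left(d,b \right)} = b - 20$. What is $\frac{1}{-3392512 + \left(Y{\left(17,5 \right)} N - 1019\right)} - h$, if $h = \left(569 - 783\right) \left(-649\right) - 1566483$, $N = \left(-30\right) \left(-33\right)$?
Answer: $\frac{4865794490456}{3408381} \approx 1.4276 \cdot 10^{6}$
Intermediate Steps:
$Y{\left(d,b \right)} = -20 + b$
$N = 990$
$h = -1427597$ ($h = \left(-214\right) \left(-649\right) - 1566483 = 138886 - 1566483 = -1427597$)
$\frac{1}{-3392512 + \left(Y{\left(17,5 \right)} N - 1019\right)} - h = \frac{1}{-3392512 + \left(\left(-20 + 5\right) 990 - 1019\right)} - -1427597 = \frac{1}{-3392512 - 15869} + 1427597 = \frac{1}{-3408381} + 1427597 = - \frac{1}{3408381} + 1427597 = \frac{4865794490456}{3408381}$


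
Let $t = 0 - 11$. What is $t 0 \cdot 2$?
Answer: $0$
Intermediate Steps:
$t = -11$
$t 0 \cdot 2 = - 11 \cdot 0 \cdot 2 = \left(-11\right) 0 = 0$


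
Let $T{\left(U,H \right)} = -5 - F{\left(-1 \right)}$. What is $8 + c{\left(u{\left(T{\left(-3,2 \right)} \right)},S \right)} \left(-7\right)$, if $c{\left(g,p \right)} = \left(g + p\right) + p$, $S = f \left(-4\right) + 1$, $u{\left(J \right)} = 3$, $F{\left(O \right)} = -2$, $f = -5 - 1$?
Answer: $-363$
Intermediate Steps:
$f = -6$
$T{\left(U,H \right)} = -3$ ($T{\left(U,H \right)} = -5 - -2 = -5 + 2 = -3$)
$S = 25$ ($S = \left(-6\right) \left(-4\right) + 1 = 24 + 1 = 25$)
$c{\left(g,p \right)} = g + 2 p$
$8 + c{\left(u{\left(T{\left(-3,2 \right)} \right)},S \right)} \left(-7\right) = 8 + \left(3 + 2 \cdot 25\right) \left(-7\right) = 8 + \left(3 + 50\right) \left(-7\right) = 8 + 53 \left(-7\right) = 8 - 371 = -363$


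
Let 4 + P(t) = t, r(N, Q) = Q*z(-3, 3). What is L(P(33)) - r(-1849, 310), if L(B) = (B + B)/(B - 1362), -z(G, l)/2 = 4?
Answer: 3305782/1333 ≈ 2480.0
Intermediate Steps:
z(G, l) = -8 (z(G, l) = -2*4 = -8)
r(N, Q) = -8*Q (r(N, Q) = Q*(-8) = -8*Q)
P(t) = -4 + t
L(B) = 2*B/(-1362 + B) (L(B) = (2*B)/(-1362 + B) = 2*B/(-1362 + B))
L(P(33)) - r(-1849, 310) = 2*(-4 + 33)/(-1362 + (-4 + 33)) - (-8)*310 = 2*29/(-1362 + 29) - 1*(-2480) = 2*29/(-1333) + 2480 = 2*29*(-1/1333) + 2480 = -58/1333 + 2480 = 3305782/1333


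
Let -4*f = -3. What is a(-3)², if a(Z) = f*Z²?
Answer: 729/16 ≈ 45.563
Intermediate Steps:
f = ¾ (f = -¼*(-3) = ¾ ≈ 0.75000)
a(Z) = 3*Z²/4
a(-3)² = ((¾)*(-3)²)² = ((¾)*9)² = (27/4)² = 729/16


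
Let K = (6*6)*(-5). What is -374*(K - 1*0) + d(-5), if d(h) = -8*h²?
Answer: 67120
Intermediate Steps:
K = -180 (K = 36*(-5) = -180)
-374*(K - 1*0) + d(-5) = -374*(-180 - 1*0) - 8*(-5)² = -374*(-180 + 0) - 8*25 = -374*(-180) - 200 = 67320 - 200 = 67120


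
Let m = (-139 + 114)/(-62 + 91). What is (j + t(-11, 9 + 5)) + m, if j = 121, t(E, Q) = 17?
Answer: 3977/29 ≈ 137.14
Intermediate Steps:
m = -25/29 ≈ -0.86207
(j + t(-11, 9 + 5)) + m = (121 + 17) - 25/29 = 138 - 25/29 = 3977/29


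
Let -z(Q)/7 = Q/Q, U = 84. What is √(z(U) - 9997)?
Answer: 2*I*√2501 ≈ 100.02*I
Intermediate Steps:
z(Q) = -7 (z(Q) = -7*Q/Q = -7*1 = -7)
√(z(U) - 9997) = √(-7 - 9997) = √(-10004) = 2*I*√2501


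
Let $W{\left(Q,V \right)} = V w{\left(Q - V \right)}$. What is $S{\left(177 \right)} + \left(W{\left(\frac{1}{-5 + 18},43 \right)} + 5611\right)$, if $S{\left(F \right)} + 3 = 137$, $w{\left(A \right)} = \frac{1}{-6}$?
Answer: $\frac{34427}{6} \approx 5737.8$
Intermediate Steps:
$w{\left(A \right)} = - \frac{1}{6}$
$S{\left(F \right)} = 134$ ($S{\left(F \right)} = -3 + 137 = 134$)
$W{\left(Q,V \right)} = - \frac{V}{6}$ ($W{\left(Q,V \right)} = V \left(- \frac{1}{6}\right) = - \frac{V}{6}$)
$S{\left(177 \right)} + \left(W{\left(\frac{1}{-5 + 18},43 \right)} + 5611\right) = 134 + \left(\left(- \frac{1}{6}\right) 43 + 5611\right) = 134 + \left(- \frac{43}{6} + 5611\right) = 134 + \frac{33623}{6} = \frac{34427}{6}$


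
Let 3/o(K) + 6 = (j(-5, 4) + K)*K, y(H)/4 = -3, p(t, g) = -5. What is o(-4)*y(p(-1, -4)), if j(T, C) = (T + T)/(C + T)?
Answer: 6/5 ≈ 1.2000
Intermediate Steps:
y(H) = -12 (y(H) = 4*(-3) = -12)
j(T, C) = 2*T/(C + T) (j(T, C) = (2*T)/(C + T) = 2*T/(C + T))
o(K) = 3/(-6 + K*(10 + K)) (o(K) = 3/(-6 + (2*(-5)/(4 - 5) + K)*K) = 3/(-6 + (2*(-5)/(-1) + K)*K) = 3/(-6 + (2*(-5)*(-1) + K)*K) = 3/(-6 + (10 + K)*K) = 3/(-6 + K*(10 + K)))
o(-4)*y(p(-1, -4)) = (3/(-6 + (-4)² + 10*(-4)))*(-12) = (3/(-6 + 16 - 40))*(-12) = (3/(-30))*(-12) = (3*(-1/30))*(-12) = -⅒*(-12) = 6/5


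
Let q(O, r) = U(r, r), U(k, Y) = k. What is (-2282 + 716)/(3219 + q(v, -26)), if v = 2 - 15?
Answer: -1566/3193 ≈ -0.49045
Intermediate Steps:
v = -13
q(O, r) = r
(-2282 + 716)/(3219 + q(v, -26)) = (-2282 + 716)/(3219 - 26) = -1566/3193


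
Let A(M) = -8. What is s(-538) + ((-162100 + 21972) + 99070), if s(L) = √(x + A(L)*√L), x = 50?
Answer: -41058 + √(50 - 8*I*√538) ≈ -41047.0 - 8.4314*I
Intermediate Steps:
s(L) = √(50 - 8*√L)
s(-538) + ((-162100 + 21972) + 99070) = √(50 - 8*I*√538) + ((-162100 + 21972) + 99070) = √(50 - 8*I*√538) + (-140128 + 99070) = √(50 - 8*I*√538) - 41058 = -41058 + √(50 - 8*I*√538)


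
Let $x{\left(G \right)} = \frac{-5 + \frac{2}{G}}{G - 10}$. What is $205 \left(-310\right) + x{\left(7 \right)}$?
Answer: $- \frac{444839}{7} \approx -63548.0$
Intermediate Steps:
$x{\left(G \right)} = \frac{-5 + \frac{2}{G}}{-10 + G}$
$205 \left(-310\right) + x{\left(7 \right)} = 205 \left(-310\right) + \frac{2 - 35}{7 \left(-10 + 7\right)} = -63550 + \frac{2 - 35}{7 \left(-3\right)} = -63550 + \frac{1}{7} \left(- \frac{1}{3}\right) \left(-33\right) = -63550 + \frac{11}{7} = - \frac{444839}{7}$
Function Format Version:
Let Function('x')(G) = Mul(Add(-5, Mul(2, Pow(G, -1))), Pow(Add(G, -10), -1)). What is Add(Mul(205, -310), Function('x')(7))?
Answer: Rational(-444839, 7) ≈ -63548.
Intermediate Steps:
Function('x')(G) = Mul(Pow(Add(-10, G), -1), Add(-5, Mul(2, Pow(G, -1)))) (Function('x')(G) = Mul(Add(-5, Mul(2, Pow(G, -1))), Pow(Add(-10, G), -1)) = Mul(Pow(Add(-10, G), -1), Add(-5, Mul(2, Pow(G, -1)))))
Add(Mul(205, -310), Function('x')(7)) = Add(Mul(205, -310), Mul(Pow(7, -1), Pow(Add(-10, 7), -1), Add(2, Mul(-5, 7)))) = Add(-63550, Mul(Rational(1, 7), Pow(-3, -1), Add(2, -35))) = Add(-63550, Mul(Rational(1, 7), Rational(-1, 3), -33)) = Add(-63550, Rational(11, 7)) = Rational(-444839, 7)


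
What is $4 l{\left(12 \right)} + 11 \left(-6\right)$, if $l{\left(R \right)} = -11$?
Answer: $-110$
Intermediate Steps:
$4 l{\left(12 \right)} + 11 \left(-6\right) = 4 \left(-11\right) + 11 \left(-6\right) = -44 - 66 = -110$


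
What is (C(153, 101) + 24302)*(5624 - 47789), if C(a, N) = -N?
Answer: -1020435165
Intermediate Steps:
(C(153, 101) + 24302)*(5624 - 47789) = (-1*101 + 24302)*(5624 - 47789) = (-101 + 24302)*(-42165) = 24201*(-42165) = -1020435165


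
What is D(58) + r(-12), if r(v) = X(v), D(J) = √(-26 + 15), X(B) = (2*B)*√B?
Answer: I*(√11 - 48*√3) ≈ -79.822*I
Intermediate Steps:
X(B) = 2*B^(3/2)
D(J) = I*√11 (D(J) = √(-11) = I*√11)
r(v) = 2*v^(3/2)
D(58) + r(-12) = I*√11 + 2*(-12)^(3/2) = I*√11 + 2*(-24*I*√3) = I*√11 - 48*I*√3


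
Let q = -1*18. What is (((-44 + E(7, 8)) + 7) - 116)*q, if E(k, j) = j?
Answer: 2610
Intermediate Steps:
q = -18
(((-44 + E(7, 8)) + 7) - 116)*q = (((-44 + 8) + 7) - 116)*(-18) = ((-36 + 7) - 116)*(-18) = (-29 - 116)*(-18) = -145*(-18) = 2610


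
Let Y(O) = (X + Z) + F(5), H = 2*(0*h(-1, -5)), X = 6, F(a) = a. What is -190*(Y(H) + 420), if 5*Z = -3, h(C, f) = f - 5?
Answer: -81776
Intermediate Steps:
h(C, f) = -5 + f
Z = -⅗ (Z = (⅕)*(-3) = -⅗ ≈ -0.60000)
H = 0 (H = 2*(0*(-5 - 5)) = 2*(0*(-10)) = 2*0 = 0)
Y(O) = 52/5 (Y(O) = (6 - ⅗) + 5 = 27/5 + 5 = 52/5)
-190*(Y(H) + 420) = -190*(52/5 + 420) = -190*2152/5 = -81776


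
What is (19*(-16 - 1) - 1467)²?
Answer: 3204100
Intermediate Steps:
(19*(-16 - 1) - 1467)² = (19*(-17) - 1467)² = (-323 - 1467)² = (-1790)² = 3204100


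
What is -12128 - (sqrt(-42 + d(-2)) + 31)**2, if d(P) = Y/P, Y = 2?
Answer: -13046 - 62*I*sqrt(43) ≈ -13046.0 - 406.56*I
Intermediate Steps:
d(P) = 2/P
-12128 - (sqrt(-42 + d(-2)) + 31)**2 = -12128 - (sqrt(-42 + 2/(-2)) + 31)**2 = -12128 - (sqrt(-42 + 2*(-1/2)) + 31)**2 = -12128 - (sqrt(-42 - 1) + 31)**2 = -12128 - (sqrt(-43) + 31)**2 = -12128 - (I*sqrt(43) + 31)**2 = -12128 - (31 + I*sqrt(43))**2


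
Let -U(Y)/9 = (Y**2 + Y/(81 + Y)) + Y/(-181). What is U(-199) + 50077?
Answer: -6543174365/21358 ≈ -3.0636e+5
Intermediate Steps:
U(Y) = -9*Y**2 + 9*Y/181 - 9*Y/(81 + Y) (U(Y) = -9*((Y**2 + Y/(81 + Y)) + Y/(-181)) = -9*((Y**2 + Y/(81 + Y)) + Y*(-1/181)) = -9*((Y**2 + Y/(81 + Y)) - Y/181) = -9*(Y**2 - Y/181 + Y/(81 + Y)) = -9*Y**2 + 9*Y/181 - 9*Y/(81 + Y))
U(-199) + 50077 = -9*(-199)*(100 + 181*(-199)**2 + 14660*(-199))/(14661 + 181*(-199)) + 50077 = -9*(-199)*(100 + 181*39601 - 2917340)/(14661 - 36019) + 50077 = -9*(-199)*(100 + 7167781 - 2917340)/(-21358) + 50077 = -9*(-199)*(-1/21358)*4250541 + 50077 = -7612718931/21358 + 50077 = -6543174365/21358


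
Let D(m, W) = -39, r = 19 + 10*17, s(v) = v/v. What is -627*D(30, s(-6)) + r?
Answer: 24642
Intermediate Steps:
s(v) = 1
r = 189 (r = 19 + 170 = 189)
-627*D(30, s(-6)) + r = -627*(-39) + 189 = 24453 + 189 = 24642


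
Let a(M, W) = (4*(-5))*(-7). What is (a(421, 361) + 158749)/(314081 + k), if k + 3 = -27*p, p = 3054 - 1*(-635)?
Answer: 158889/214475 ≈ 0.74083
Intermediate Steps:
p = 3689 (p = 3054 + 635 = 3689)
a(M, W) = 140 (a(M, W) = -20*(-7) = 140)
k = -99606 (k = -3 - 27*3689 = -3 - 99603 = -99606)
(a(421, 361) + 158749)/(314081 + k) = (140 + 158749)/(314081 - 99606) = 158889/214475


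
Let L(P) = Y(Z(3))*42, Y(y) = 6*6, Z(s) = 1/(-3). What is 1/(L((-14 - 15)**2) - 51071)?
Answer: -1/49559 ≈ -2.0178e-5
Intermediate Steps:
Z(s) = -1/3
Y(y) = 36
L(P) = 1512 (L(P) = 36*42 = 1512)
1/(L((-14 - 15)**2) - 51071) = 1/(1512 - 51071) = 1/(-49559) = -1/49559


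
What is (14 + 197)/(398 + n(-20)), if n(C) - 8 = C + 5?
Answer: 211/391 ≈ 0.53964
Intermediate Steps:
n(C) = 13 + C (n(C) = 8 + (C + 5) = 8 + (5 + C) = 13 + C)
(14 + 197)/(398 + n(-20)) = (14 + 197)/(398 + (13 - 20)) = 211/(398 - 7) = 211/391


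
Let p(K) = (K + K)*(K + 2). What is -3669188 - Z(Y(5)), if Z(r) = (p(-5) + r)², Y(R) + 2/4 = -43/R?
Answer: -366962481/100 ≈ -3.6696e+6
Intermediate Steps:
p(K) = 2*K*(2 + K) (p(K) = (2*K)*(2 + K) = 2*K*(2 + K))
Y(R) = -½ - 43/R
Z(r) = (30 + r)² (Z(r) = (2*(-5)*(2 - 5) + r)² = (2*(-5)*(-3) + r)² = (30 + r)²)
-3669188 - Z(Y(5)) = -3669188 - (30 + (½)*(-86 - 1*5)/5)² = -3669188 - (30 + (½)*(⅕)*(-86 - 5))² = -3669188 - (30 + (½)*(⅕)*(-91))² = -3669188 - (30 - 91/10)² = -3669188 - (209/10)² = -3669188 - 1*43681/100 = -3669188 - 43681/100 = -366962481/100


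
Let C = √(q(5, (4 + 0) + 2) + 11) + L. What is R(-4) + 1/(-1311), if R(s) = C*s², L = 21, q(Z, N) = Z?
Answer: 524399/1311 ≈ 400.00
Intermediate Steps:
C = 25 (C = √(5 + 11) + 21 = √16 + 21 = 4 + 21 = 25)
R(s) = 25*s²
R(-4) + 1/(-1311) = 25*(-4)² + 1/(-1311) = 25*16 - 1/1311 = 400 - 1/1311 = 524399/1311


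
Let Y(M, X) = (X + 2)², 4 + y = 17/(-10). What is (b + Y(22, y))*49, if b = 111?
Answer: 610981/100 ≈ 6109.8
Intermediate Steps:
y = -57/10 (y = -4 + 17/(-10) = -4 + 17*(-⅒) = -4 - 17/10 = -57/10 ≈ -5.7000)
Y(M, X) = (2 + X)²
(b + Y(22, y))*49 = (111 + (2 - 57/10)²)*49 = (111 + (-37/10)²)*49 = (111 + 1369/100)*49 = (12469/100)*49 = 610981/100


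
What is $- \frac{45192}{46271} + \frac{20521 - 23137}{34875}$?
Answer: $- \frac{565705312}{537900375} \approx -1.0517$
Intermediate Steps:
$- \frac{45192}{46271} + \frac{20521 - 23137}{34875} = \left(-45192\right) \frac{1}{46271} + \left(20521 - 23137\right) \frac{1}{34875} = - \frac{45192}{46271} - \frac{872}{11625} = - \frac{565705312}{537900375}$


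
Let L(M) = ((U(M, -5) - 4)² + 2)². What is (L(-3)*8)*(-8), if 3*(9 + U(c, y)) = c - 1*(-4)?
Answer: -136796416/81 ≈ -1.6888e+6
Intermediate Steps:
U(c, y) = -23/3 + c/3 (U(c, y) = -9 + (c - 1*(-4))/3 = -9 + (c + 4)/3 = -9 + (4 + c)/3 = -9 + (4/3 + c/3) = -23/3 + c/3)
L(M) = (2 + (-35/3 + M/3)²)² (L(M) = (((-23/3 + M/3) - 4)² + 2)² = ((-35/3 + M/3)² + 2)² = (2 + (-35/3 + M/3)²)²)
(L(-3)*8)*(-8) = (((18 + (-35 - 3)²)²/81)*8)*(-8) = (((18 + (-38)²)²/81)*8)*(-8) = (((18 + 1444)²/81)*8)*(-8) = (((1/81)*1462²)*8)*(-8) = (((1/81)*2137444)*8)*(-8) = ((2137444/81)*8)*(-8) = (17099552/81)*(-8) = -136796416/81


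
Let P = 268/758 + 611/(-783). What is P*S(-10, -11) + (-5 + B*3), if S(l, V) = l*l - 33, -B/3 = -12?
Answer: 22080622/296757 ≈ 74.406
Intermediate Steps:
B = 36 (B = -3*(-12) = 36)
S(l, V) = -33 + l² (S(l, V) = l² - 33 = -33 + l²)
P = -126647/296757 (P = 268*(1/758) + 611*(-1/783) = 134/379 - 611/783 = -126647/296757 ≈ -0.42677)
P*S(-10, -11) + (-5 + B*3) = -126647*(-33 + (-10)²)/296757 + (-5 + 36*3) = -126647*(-33 + 100)/296757 + (-5 + 108) = -126647/296757*67 + 103 = -8485349/296757 + 103 = 22080622/296757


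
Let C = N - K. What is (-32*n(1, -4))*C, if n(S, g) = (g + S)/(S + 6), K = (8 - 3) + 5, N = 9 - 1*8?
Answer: -864/7 ≈ -123.43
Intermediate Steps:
N = 1 (N = 9 - 8 = 1)
K = 10 (K = 5 + 5 = 10)
C = -9 (C = 1 - 1*10 = 1 - 10 = -9)
n(S, g) = (S + g)/(6 + S)
(-32*n(1, -4))*C = -32*(1 - 4)/(6 + 1)*(-9) = -32*(-3)/7*(-9) = -32*(-3/7)*(-9) = (96/7)*(-9) = -864/7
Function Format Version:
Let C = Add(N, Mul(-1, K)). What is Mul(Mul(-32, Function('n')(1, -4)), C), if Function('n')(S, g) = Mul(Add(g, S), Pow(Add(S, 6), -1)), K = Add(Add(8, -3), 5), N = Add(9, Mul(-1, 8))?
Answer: Rational(-864, 7) ≈ -123.43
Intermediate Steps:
N = 1 (N = Add(9, -8) = 1)
K = 10 (K = Add(5, 5) = 10)
C = -9 (C = Add(1, Mul(-1, 10)) = Add(1, -10) = -9)
Function('n')(S, g) = Mul(Pow(Add(6, S), -1), Add(S, g)) (Function('n')(S, g) = Mul(Add(S, g), Pow(Add(6, S), -1)) = Mul(Pow(Add(6, S), -1), Add(S, g)))
Mul(Mul(-32, Function('n')(1, -4)), C) = Mul(Mul(-32, Mul(Pow(Add(6, 1), -1), Add(1, -4))), -9) = Mul(Mul(-32, Mul(Pow(7, -1), -3)), -9) = Mul(Mul(-32, Mul(Rational(1, 7), -3)), -9) = Mul(Mul(-32, Rational(-3, 7)), -9) = Mul(Rational(96, 7), -9) = Rational(-864, 7)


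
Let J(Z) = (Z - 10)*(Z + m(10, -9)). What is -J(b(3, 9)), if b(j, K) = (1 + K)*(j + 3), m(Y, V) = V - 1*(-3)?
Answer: -2700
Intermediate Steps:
m(Y, V) = 3 + V (m(Y, V) = V + 3 = 3 + V)
b(j, K) = (1 + K)*(3 + j)
J(Z) = (-10 + Z)*(-6 + Z) (J(Z) = (Z - 10)*(Z + (3 - 9)) = (-10 + Z)*(Z - 6) = (-10 + Z)*(-6 + Z))
-J(b(3, 9)) = -(60 + (3 + 3 + 3*9 + 9*3)**2 - 16*(3 + 3 + 3*9 + 9*3)) = -(60 + (3 + 3 + 27 + 27)**2 - 16*(3 + 3 + 27 + 27)) = -(60 + 60**2 - 16*60) = -(60 + 3600 - 960) = -1*2700 = -2700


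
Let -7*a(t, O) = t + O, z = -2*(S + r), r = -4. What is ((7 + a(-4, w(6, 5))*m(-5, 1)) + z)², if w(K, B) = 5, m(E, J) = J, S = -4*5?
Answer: 147456/49 ≈ 3009.3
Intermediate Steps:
S = -20
z = 48 (z = -2*(-20 - 4) = -2*(-24) = 48)
a(t, O) = -O/7 - t/7 (a(t, O) = -(t + O)/7 = -(O + t)/7 = -O/7 - t/7)
((7 + a(-4, w(6, 5))*m(-5, 1)) + z)² = ((7 + (-⅐*5 - ⅐*(-4))*1) + 48)² = ((7 + (-5/7 + 4/7)*1) + 48)² = ((7 - ⅐*1) + 48)² = ((7 - ⅐) + 48)² = (48/7 + 48)² = (384/7)² = 147456/49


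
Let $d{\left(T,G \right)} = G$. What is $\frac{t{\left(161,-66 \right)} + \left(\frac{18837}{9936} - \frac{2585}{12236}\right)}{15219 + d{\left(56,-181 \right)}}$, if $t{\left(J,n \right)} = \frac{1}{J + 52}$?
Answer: $\frac{5870241}{52257410912} \approx 0.00011233$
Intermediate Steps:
$t{\left(J,n \right)} = \frac{1}{52 + J}$
$\frac{t{\left(161,-66 \right)} + \left(\frac{18837}{9936} - \frac{2585}{12236}\right)}{15219 + d{\left(56,-181 \right)}} = \frac{\frac{1}{52 + 161} + \left(\frac{18837}{9936} - \frac{2585}{12236}\right)}{15219 - 181} = \frac{\frac{1}{213} + \left(18837 \cdot \frac{1}{9936} - \frac{2585}{12236}\right)}{15038} = \left(\frac{1}{213} + \left(\frac{91}{48} - \frac{2585}{12236}\right)\right) \frac{1}{15038} = \left(\frac{1}{213} + \frac{247349}{146832}\right) \frac{1}{15038} = \frac{5870241}{3475024} \cdot \frac{1}{15038} = \frac{5870241}{52257410912}$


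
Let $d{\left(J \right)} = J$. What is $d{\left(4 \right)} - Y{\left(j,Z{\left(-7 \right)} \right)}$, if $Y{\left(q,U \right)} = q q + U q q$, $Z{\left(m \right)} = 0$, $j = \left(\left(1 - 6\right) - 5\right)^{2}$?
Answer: $-9996$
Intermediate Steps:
$j = 100$ ($j = \left(\left(1 - 6\right) - 5\right)^{2} = \left(-5 - 5\right)^{2} = \left(-10\right)^{2} = 100$)
$Y{\left(q,U \right)} = q^{2} + U q^{2}$
$d{\left(4 \right)} - Y{\left(j,Z{\left(-7 \right)} \right)} = 4 - 100^{2} \left(1 + 0\right) = 4 - 10000 \cdot 1 = 4 - 10000 = -9996$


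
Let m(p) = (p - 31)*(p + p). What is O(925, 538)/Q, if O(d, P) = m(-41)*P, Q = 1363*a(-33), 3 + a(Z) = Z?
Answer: -88232/1363 ≈ -64.734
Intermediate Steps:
m(p) = 2*p*(-31 + p) (m(p) = (-31 + p)*(2*p) = 2*p*(-31 + p))
a(Z) = -3 + Z
Q = -49068 (Q = 1363*(-3 - 33) = 1363*(-36) = -49068)
O(d, P) = 5904*P (O(d, P) = (2*(-41)*(-31 - 41))*P = (2*(-41)*(-72))*P = 5904*P)
O(925, 538)/Q = (5904*538)/(-49068) = 3176352*(-1/49068) = -88232/1363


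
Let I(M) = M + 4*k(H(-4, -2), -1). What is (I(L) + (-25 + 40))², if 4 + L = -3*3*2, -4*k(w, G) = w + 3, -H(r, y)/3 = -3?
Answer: 361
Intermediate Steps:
H(r, y) = 9 (H(r, y) = -3*(-3) = 9)
k(w, G) = -¾ - w/4 (k(w, G) = -(w + 3)/4 = -(3 + w)/4 = -¾ - w/4)
L = -22 (L = -4 - 3*3*2 = -4 - 9*2 = -4 - 18 = -22)
I(M) = -12 + M (I(M) = M + 4*(-¾ - ¼*9) = M + 4*(-¾ - 9/4) = M + 4*(-3) = M - 12 = -12 + M)
(I(L) + (-25 + 40))² = ((-12 - 22) + (-25 + 40))² = (-34 + 15)² = (-19)² = 361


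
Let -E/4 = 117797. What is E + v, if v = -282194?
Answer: -753382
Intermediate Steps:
E = -471188 (E = -4*117797 = -471188)
E + v = -471188 - 282194 = -753382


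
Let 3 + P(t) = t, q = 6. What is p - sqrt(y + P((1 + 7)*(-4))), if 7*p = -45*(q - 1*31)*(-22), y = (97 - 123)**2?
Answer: -24750/7 - sqrt(641) ≈ -3561.0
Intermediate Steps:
P(t) = -3 + t
y = 676 (y = (-26)**2 = 676)
p = -24750/7 (p = (-45*(6 - 1*31)*(-22))/7 = (-45*(6 - 31)*(-22))/7 = (-45*(-25)*(-22))/7 = (1125*(-22))/7 = (1/7)*(-24750) = -24750/7 ≈ -3535.7)
p - sqrt(y + P((1 + 7)*(-4))) = -24750/7 - sqrt(676 + (-3 + (1 + 7)*(-4))) = -24750/7 - sqrt(676 + (-3 + 8*(-4))) = -24750/7 - sqrt(676 + (-3 - 32)) = -24750/7 - sqrt(676 - 35) = -24750/7 - sqrt(641)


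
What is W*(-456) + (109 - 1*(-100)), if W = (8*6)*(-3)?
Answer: 65873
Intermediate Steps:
W = -144 (W = 48*(-3) = -144)
W*(-456) + (109 - 1*(-100)) = -144*(-456) + (109 - 1*(-100)) = 65664 + (109 + 100) = 65664 + 209 = 65873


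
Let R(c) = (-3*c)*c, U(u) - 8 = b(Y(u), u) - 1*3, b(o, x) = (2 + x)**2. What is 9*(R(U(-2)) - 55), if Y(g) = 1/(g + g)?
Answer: -1170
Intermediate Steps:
Y(g) = 1/(2*g)
U(u) = 5 + (2 + u)**2 (U(u) = 8 + ((2 + u)**2 - 1*3) = 8 + ((2 + u)**2 - 3) = 8 + (-3 + (2 + u)**2) = 5 + (2 + u)**2)
R(c) = -3*c**2
9*(R(U(-2)) - 55) = 9*(-3*(5 + (2 - 2)**2)**2 - 55) = 9*(-3*(5 + 0**2)**2 - 55) = 9*(-3*(5 + 0)**2 - 55) = 9*(-3*5**2 - 55) = 9*(-3*25 - 55) = 9*(-75 - 55) = 9*(-130) = -1170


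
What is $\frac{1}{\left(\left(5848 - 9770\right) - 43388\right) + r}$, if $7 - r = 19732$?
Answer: $- \frac{1}{67035} \approx -1.4918 \cdot 10^{-5}$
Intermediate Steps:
$r = -19725$ ($r = 7 - 19732 = -19725$)
$\frac{1}{\left(\left(5848 - 9770\right) - 43388\right) + r} = \frac{1}{\left(\left(5848 - 9770\right) - 43388\right) - 19725} = \frac{1}{\left(-3922 - 43388\right) - 19725} = \frac{1}{-47310 - 19725} = \frac{1}{-67035} = - \frac{1}{67035}$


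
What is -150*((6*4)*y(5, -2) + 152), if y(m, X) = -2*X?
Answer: -37200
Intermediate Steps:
-150*((6*4)*y(5, -2) + 152) = -150*((6*4)*(-2*(-2)) + 152) = -150*(24*4 + 152) = -150*(96 + 152) = -150*248 = -37200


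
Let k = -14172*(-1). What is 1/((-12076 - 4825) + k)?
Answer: -1/2729 ≈ -0.00036643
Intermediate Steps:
k = 14172
1/((-12076 - 4825) + k) = 1/((-12076 - 4825) + 14172) = 1/(-16901 + 14172) = 1/(-2729) = -1/2729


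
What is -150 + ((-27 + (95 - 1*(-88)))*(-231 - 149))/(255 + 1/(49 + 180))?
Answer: -429510/1123 ≈ -382.47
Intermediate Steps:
-150 + ((-27 + (95 - 1*(-88)))*(-231 - 149))/(255 + 1/(49 + 180)) = -150 + ((-27 + (95 + 88))*(-380))/(255 + 1/229) = -150 + ((-27 + 183)*(-380))/(255 + 1/229) = -150 + (156*(-380))/(58396/229) = -150 + (229/58396)*(-59280) = -150 - 261060/1123 = -429510/1123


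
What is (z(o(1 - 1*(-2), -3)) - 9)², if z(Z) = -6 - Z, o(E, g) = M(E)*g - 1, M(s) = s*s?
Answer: 169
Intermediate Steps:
M(s) = s²
o(E, g) = -1 + g*E² (o(E, g) = E²*g - 1 = g*E² - 1 = -1 + g*E²)
(z(o(1 - 1*(-2), -3)) - 9)² = ((-6 - (-1 - 3*(1 - 1*(-2))²)) - 9)² = ((-6 - (-1 - 3*(1 + 2)²)) - 9)² = ((-6 - (-1 - 3*3²)) - 9)² = ((-6 - (-1 - 3*9)) - 9)² = ((-6 - (-1 - 27)) - 9)² = ((-6 - 1*(-28)) - 9)² = ((-6 + 28) - 9)² = (22 - 9)² = 13² = 169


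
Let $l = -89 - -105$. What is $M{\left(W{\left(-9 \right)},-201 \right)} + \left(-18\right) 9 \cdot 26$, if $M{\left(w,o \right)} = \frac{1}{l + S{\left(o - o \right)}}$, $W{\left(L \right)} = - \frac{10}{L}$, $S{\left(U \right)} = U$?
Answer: $- \frac{67391}{16} \approx -4211.9$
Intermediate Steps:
$l = 16$ ($l = -89 + 105 = 16$)
$M{\left(w,o \right)} = \frac{1}{16}$ ($M{\left(w,o \right)} = \frac{1}{16 + \left(o - o\right)} = \frac{1}{16 + 0} = \frac{1}{16}$)
$M{\left(W{\left(-9 \right)},-201 \right)} + \left(-18\right) 9 \cdot 26 = \frac{1}{16} + \left(-18\right) 9 \cdot 26 = \frac{1}{16} - 4212 = - \frac{67391}{16}$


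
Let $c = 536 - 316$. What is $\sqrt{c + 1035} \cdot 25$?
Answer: $25 \sqrt{1255} \approx 885.65$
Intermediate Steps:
$c = 220$ ($c = 536 - 316 = 220$)
$\sqrt{c + 1035} \cdot 25 = \sqrt{220 + 1035} \cdot 25 = \sqrt{1255} \cdot 25 = 25 \sqrt{1255}$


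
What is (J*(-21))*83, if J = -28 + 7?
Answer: 36603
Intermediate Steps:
J = -21
(J*(-21))*83 = -21*(-21)*83 = 441*83 = 36603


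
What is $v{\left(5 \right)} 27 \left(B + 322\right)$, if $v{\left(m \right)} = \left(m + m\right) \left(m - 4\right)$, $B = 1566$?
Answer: $509760$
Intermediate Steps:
$v{\left(m \right)} = 2 m \left(-4 + m\right)$
$v{\left(5 \right)} 27 \left(B + 322\right) = 2 \cdot 5 \left(-4 + 5\right) 27 \left(1566 + 322\right) = 2 \cdot 5 \cdot 1 \cdot 27 \cdot 1888 = 10 \cdot 27 \cdot 1888 = 270 \cdot 1888 = 509760$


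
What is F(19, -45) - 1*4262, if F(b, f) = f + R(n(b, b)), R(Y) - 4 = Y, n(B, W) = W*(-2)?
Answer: -4341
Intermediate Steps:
n(B, W) = -2*W
R(Y) = 4 + Y
F(b, f) = 4 + f - 2*b (F(b, f) = f + (4 - 2*b) = 4 + f - 2*b)
F(19, -45) - 1*4262 = (4 - 45 - 2*19) - 1*4262 = (4 - 45 - 38) - 4262 = -79 - 4262 = -4341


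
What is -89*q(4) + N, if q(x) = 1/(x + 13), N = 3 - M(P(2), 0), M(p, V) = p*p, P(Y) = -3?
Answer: -191/17 ≈ -11.235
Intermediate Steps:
M(p, V) = p²
N = -6 (N = 3 - 1*(-3)² = 3 - 1*9 = 3 - 9 = -6)
q(x) = 1/(13 + x)
-89*q(4) + N = -89/(13 + 4) - 6 = -89/17 - 6 = -191/17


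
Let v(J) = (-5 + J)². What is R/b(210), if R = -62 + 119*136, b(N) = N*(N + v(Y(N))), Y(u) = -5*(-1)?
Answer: 2687/7350 ≈ 0.36558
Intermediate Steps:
Y(u) = 5
b(N) = N² (b(N) = N*(N + (-5 + 5)²) = N*(N + 0²) = N*(N + 0) = N*N = N²)
R = 16122 (R = -62 + 16184 = 16122)
R/b(210) = 16122/(210²) = 16122/44100 = 16122*(1/44100) = 2687/7350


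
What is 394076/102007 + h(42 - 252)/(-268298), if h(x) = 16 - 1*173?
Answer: 105745817747/27368274086 ≈ 3.8638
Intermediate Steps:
h(x) = -157 (h(x) = 16 - 173 = -157)
394076/102007 + h(42 - 252)/(-268298) = 394076/102007 - 157/(-268298) = 394076*(1/102007) - 157*(-1/268298) = 394076/102007 + 157/268298 = 105745817747/27368274086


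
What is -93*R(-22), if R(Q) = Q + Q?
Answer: 4092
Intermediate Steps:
R(Q) = 2*Q
-93*R(-22) = -186*(-22) = -93*(-44) = 4092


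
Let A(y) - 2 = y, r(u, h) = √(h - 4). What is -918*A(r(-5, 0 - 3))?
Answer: -1836 - 918*I*√7 ≈ -1836.0 - 2428.8*I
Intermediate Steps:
r(u, h) = √(-4 + h)
A(y) = 2 + y
-918*A(r(-5, 0 - 3)) = -918*(2 + √(-4 + (0 - 3))) = -918*(2 + √(-4 - 3)) = -918*(2 + √(-7)) = -918*(2 + I*√7) = -1836 - 918*I*√7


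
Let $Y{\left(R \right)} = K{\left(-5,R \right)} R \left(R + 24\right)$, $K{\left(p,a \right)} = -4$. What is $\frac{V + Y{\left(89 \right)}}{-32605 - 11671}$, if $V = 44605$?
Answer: $- \frac{4377}{44276} \approx -0.098857$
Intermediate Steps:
$Y{\left(R \right)} = - 4 R \left(24 + R\right)$ ($Y{\left(R \right)} = - 4 R \left(R + 24\right) = - 4 R \left(24 + R\right)$)
$\frac{V + Y{\left(89 \right)}}{-32605 - 11671} = \frac{44605 - 356 \left(24 + 89\right)}{-32605 - 11671} = \frac{44605 - 356 \cdot 113}{-44276} = \left(44605 - 40228\right) \left(- \frac{1}{44276}\right) = 4377 \left(- \frac{1}{44276}\right) = - \frac{4377}{44276}$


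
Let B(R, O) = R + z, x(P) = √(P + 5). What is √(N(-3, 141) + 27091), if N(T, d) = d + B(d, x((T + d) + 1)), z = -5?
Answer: 2*√6842 ≈ 165.43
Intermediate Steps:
x(P) = √(5 + P)
B(R, O) = -5 + R (B(R, O) = R - 5 = -5 + R)
N(T, d) = -5 + 2*d (N(T, d) = d + (-5 + d) = -5 + 2*d)
√(N(-3, 141) + 27091) = √((-5 + 2*141) + 27091) = √((-5 + 282) + 27091) = √(277 + 27091) = √27368 = 2*√6842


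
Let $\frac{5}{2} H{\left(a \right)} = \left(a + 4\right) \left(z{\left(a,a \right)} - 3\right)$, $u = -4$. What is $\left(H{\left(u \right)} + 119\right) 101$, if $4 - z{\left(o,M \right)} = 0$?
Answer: $12019$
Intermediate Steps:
$z{\left(o,M \right)} = 4$ ($z{\left(o,M \right)} = 4 - 0 = 4 + 0 = 4$)
$H{\left(a \right)} = \frac{8}{5} + \frac{2 a}{5}$ ($H{\left(a \right)} = \frac{2 \left(a + 4\right) \left(4 - 3\right)}{5} = \frac{2 \left(4 + a\right) 1}{5} = \frac{2 \left(4 + a\right)}{5} = \frac{8}{5} + \frac{2 a}{5}$)
$\left(H{\left(u \right)} + 119\right) 101 = \left(\left(\frac{8}{5} + \frac{2}{5} \left(-4\right)\right) + 119\right) 101 = \left(\left(\frac{8}{5} - \frac{8}{5}\right) + 119\right) 101 = \left(0 + 119\right) 101 = 119 \cdot 101 = 12019$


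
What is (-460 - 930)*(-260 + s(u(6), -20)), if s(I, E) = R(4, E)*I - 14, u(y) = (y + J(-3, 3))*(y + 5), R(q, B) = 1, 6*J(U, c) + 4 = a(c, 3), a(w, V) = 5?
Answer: 859715/3 ≈ 2.8657e+5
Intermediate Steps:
J(U, c) = ⅙ (J(U, c) = -⅔ + (⅙)*5 = -⅔ + ⅚ = ⅙)
u(y) = (5 + y)*(⅙ + y) (u(y) = (y + ⅙)*(y + 5) = (⅙ + y)*(5 + y) = (5 + y)*(⅙ + y))
s(I, E) = -14 + I (s(I, E) = 1*I - 14 = I - 14 = -14 + I)
(-460 - 930)*(-260 + s(u(6), -20)) = (-460 - 930)*(-260 + (-14 + (⅚ + 6² + (31/6)*6))) = -1390*(-260 + (-14 + (⅚ + 36 + 31))) = -1390*(-260 + (-14 + 407/6)) = -1390*(-260 + 323/6) = -1390*(-1237/6) = 859715/3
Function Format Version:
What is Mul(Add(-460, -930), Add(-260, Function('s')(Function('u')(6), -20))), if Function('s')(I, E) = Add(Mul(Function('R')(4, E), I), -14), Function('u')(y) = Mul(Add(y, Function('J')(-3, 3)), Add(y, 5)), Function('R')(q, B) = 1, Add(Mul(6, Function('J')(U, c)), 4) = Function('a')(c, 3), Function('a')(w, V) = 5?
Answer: Rational(859715, 3) ≈ 2.8657e+5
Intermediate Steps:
Function('J')(U, c) = Rational(1, 6) (Function('J')(U, c) = Add(Rational(-2, 3), Mul(Rational(1, 6), 5)) = Add(Rational(-2, 3), Rational(5, 6)) = Rational(1, 6))
Function('u')(y) = Mul(Add(5, y), Add(Rational(1, 6), y)) (Function('u')(y) = Mul(Add(y, Rational(1, 6)), Add(y, 5)) = Mul(Add(Rational(1, 6), y), Add(5, y)) = Mul(Add(5, y), Add(Rational(1, 6), y)))
Function('s')(I, E) = Add(-14, I) (Function('s')(I, E) = Add(Mul(1, I), -14) = Add(I, -14) = Add(-14, I))
Mul(Add(-460, -930), Add(-260, Function('s')(Function('u')(6), -20))) = Mul(Add(-460, -930), Add(-260, Add(-14, Add(Rational(5, 6), Pow(6, 2), Mul(Rational(31, 6), 6))))) = Mul(-1390, Add(-260, Add(-14, Add(Rational(5, 6), 36, 31)))) = Mul(-1390, Add(-260, Add(-14, Rational(407, 6)))) = Mul(-1390, Add(-260, Rational(323, 6))) = Mul(-1390, Rational(-1237, 6)) = Rational(859715, 3)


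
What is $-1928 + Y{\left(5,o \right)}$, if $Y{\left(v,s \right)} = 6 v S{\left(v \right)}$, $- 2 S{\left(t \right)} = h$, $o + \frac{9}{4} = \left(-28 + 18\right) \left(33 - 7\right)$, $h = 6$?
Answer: $-2018$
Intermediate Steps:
$o = - \frac{1049}{4}$ ($o = - \frac{9}{4} + \left(-28 + 18\right) \left(33 - 7\right) = - \frac{9}{4} - 260 = - \frac{1049}{4} \approx -262.25$)
$S{\left(t \right)} = -3$ ($S{\left(t \right)} = \left(- \frac{1}{2}\right) 6 = -3$)
$Y{\left(v,s \right)} = - 18 v$ ($Y{\left(v,s \right)} = 6 v \left(-3\right) = - 18 v$)
$-1928 + Y{\left(5,o \right)} = -1928 - 90 = -2018$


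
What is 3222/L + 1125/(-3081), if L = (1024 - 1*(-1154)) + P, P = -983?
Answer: 2860869/1227265 ≈ 2.3311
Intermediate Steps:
L = 1195 (L = (1024 - 1*(-1154)) - 983 = (1024 + 1154) - 983 = 2178 - 983 = 1195)
3222/L + 1125/(-3081) = 3222/1195 + 1125/(-3081) = 3222*(1/1195) + 1125*(-1/3081) = 3222/1195 - 375/1027 = 2860869/1227265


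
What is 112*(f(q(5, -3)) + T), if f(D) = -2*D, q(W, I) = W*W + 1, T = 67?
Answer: 1680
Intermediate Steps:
q(W, I) = 1 + W² (q(W, I) = W² + 1 = 1 + W²)
112*(f(q(5, -3)) + T) = 112*(-2*(1 + 5²) + 67) = 112*(-2*(1 + 25) + 67) = 112*(-2*26 + 67) = 112*(-52 + 67) = 112*15 = 1680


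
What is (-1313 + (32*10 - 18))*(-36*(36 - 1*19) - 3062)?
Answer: 3714414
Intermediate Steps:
(-1313 + (32*10 - 18))*(-36*(36 - 1*19) - 3062) = (-1313 + (320 - 18))*(-36*(36 - 19) - 3062) = (-1313 + 302)*(-36*17 - 3062) = -1011*(-612 - 3062) = -1011*(-3674) = 3714414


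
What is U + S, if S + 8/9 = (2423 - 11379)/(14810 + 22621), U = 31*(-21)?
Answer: -2712201/4159 ≈ -652.13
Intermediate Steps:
U = -651
S = -4692/4159 (S = -8/9 + (2423 - 11379)/(14810 + 22621) = -8/9 - 8956/37431 = -4692/4159 ≈ -1.1282)
U + S = -651 - 4692/4159 = -2712201/4159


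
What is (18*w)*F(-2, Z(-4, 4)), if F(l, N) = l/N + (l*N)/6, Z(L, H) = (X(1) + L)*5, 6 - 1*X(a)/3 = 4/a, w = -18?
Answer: 5724/5 ≈ 1144.8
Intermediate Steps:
X(a) = 18 - 12/a
Z(L, H) = 30 + 5*L (Z(L, H) = ((18 - 12/1) + L)*5 = ((18 - 12*1) + L)*5 = ((18 - 12) + L)*5 = (6 + L)*5 = 30 + 5*L)
F(l, N) = l/N + N*l/6 (F(l, N) = l/N + (N*l)*(⅙) = l/N + N*l/6)
(18*w)*F(-2, Z(-4, 4)) = (18*(-18))*(-2/(30 + 5*(-4)) + (⅙)*(30 + 5*(-4))*(-2)) = -324*(-2/(30 - 20) + (⅙)*(30 - 20)*(-2)) = -324*(-2/10 + (⅙)*10*(-2)) = -324*(-2*⅒ - 10/3) = -324*(-⅕ - 10/3) = -324*(-53/15) = 5724/5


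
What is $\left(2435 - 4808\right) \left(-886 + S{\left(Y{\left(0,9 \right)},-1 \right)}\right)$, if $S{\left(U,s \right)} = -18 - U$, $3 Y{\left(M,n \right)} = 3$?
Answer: $2147565$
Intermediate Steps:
$Y{\left(M,n \right)} = 1$ ($Y{\left(M,n \right)} = \frac{1}{3} \cdot 3 = 1$)
$\left(2435 - 4808\right) \left(-886 + S{\left(Y{\left(0,9 \right)},-1 \right)}\right) = \left(2435 - 4808\right) \left(-886 - 19\right) = - 2373 \left(-886 - 19\right) = \left(-2373\right) \left(-905\right) = 2147565$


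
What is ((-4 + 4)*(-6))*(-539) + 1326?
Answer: 1326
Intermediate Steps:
((-4 + 4)*(-6))*(-539) + 1326 = (0*(-6))*(-539) + 1326 = 0*(-539) + 1326 = 0 + 1326 = 1326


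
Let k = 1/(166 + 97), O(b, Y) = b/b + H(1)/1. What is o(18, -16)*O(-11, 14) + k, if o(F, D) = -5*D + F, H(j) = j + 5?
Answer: 180419/263 ≈ 686.00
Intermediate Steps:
H(j) = 5 + j
O(b, Y) = 7 (O(b, Y) = b/b + (5 + 1)/1 = 1 + 6*1 = 1 + 6 = 7)
k = 1/263 ≈ 0.0038023
o(F, D) = F - 5*D
o(18, -16)*O(-11, 14) + k = (18 - 5*(-16))*7 + 1/263 = (18 + 80)*7 + 1/263 = 98*7 + 1/263 = 686 + 1/263 = 180419/263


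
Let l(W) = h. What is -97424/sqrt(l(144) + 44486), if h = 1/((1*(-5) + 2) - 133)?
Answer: -194848*sqrt(205703230)/6050095 ≈ -461.91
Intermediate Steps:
h = -1/136 (h = 1/((-5 + 2) - 133) = 1/(-3 - 133) = 1/(-136) = -1/136 ≈ -0.0073529)
l(W) = -1/136
-97424/sqrt(l(144) + 44486) = -97424/sqrt(-1/136 + 44486) = -97424*2*sqrt(205703230)/6050095 = -194848*sqrt(205703230)/6050095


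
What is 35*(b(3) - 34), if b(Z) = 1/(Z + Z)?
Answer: -7105/6 ≈ -1184.2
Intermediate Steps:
b(Z) = 1/(2*Z)
35*(b(3) - 34) = 35*((½)/3 - 34) = 35*((½)*(⅓) - 34) = 35*(⅙ - 34) = 35*(-203/6) = -7105/6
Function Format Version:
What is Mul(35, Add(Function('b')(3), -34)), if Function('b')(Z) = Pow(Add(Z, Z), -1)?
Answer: Rational(-7105, 6) ≈ -1184.2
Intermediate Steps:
Function('b')(Z) = Mul(Rational(1, 2), Pow(Z, -1)) (Function('b')(Z) = Pow(Mul(2, Z), -1) = Mul(Rational(1, 2), Pow(Z, -1)))
Mul(35, Add(Function('b')(3), -34)) = Mul(35, Add(Mul(Rational(1, 2), Pow(3, -1)), -34)) = Mul(35, Add(Mul(Rational(1, 2), Rational(1, 3)), -34)) = Mul(35, Add(Rational(1, 6), -34)) = Mul(35, Rational(-203, 6)) = Rational(-7105, 6)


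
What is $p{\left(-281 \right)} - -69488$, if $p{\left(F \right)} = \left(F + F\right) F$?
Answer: $227410$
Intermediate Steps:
$p{\left(F \right)} = 2 F^{2}$ ($p{\left(F \right)} = 2 F F = 2 F^{2}$)
$p{\left(-281 \right)} - -69488 = 2 \left(-281\right)^{2} - -69488 = 2 \cdot 78961 + 69488 = 157922 + 69488 = 227410$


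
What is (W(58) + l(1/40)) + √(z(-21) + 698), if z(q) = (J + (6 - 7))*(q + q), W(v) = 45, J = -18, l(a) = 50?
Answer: 95 + 2*√374 ≈ 133.68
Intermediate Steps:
z(q) = -38*q (z(q) = (-18 + (6 - 7))*(q + q) = (-18 - 1)*(2*q) = -38*q)
(W(58) + l(1/40)) + √(z(-21) + 698) = (45 + 50) + √(-38*(-21) + 698) = 95 + √(798 + 698) = 95 + √1496 = 95 + 2*√374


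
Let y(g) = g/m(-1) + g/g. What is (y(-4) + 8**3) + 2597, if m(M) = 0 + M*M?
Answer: 3106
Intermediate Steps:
m(M) = M**2 (m(M) = 0 + M**2 = M**2)
y(g) = 1 + g (y(g) = g/((-1)**2) + g/g = g/1 + 1 = g*1 + 1 = g + 1 = 1 + g)
(y(-4) + 8**3) + 2597 = ((1 - 4) + 8**3) + 2597 = (-3 + 512) + 2597 = 509 + 2597 = 3106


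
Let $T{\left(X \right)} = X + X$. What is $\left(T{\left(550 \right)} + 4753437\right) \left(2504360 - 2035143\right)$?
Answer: $2230909587529$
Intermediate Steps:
$T{\left(X \right)} = 2 X$
$\left(T{\left(550 \right)} + 4753437\right) \left(2504360 - 2035143\right) = \left(2 \cdot 550 + 4753437\right) \left(2504360 - 2035143\right) = \left(1100 + 4753437\right) 469217 = 4754537 \cdot 469217 = 2230909587529$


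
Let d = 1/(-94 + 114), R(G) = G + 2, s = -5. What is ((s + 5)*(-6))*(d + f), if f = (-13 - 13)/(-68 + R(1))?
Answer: 0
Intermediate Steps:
R(G) = 2 + G
d = 1/20 ≈ 0.050000
f = 2/5 (f = (-13 - 13)/(-68 + (2 + 1)) = -26/(-68 + 3) = -26/(-65) = -26*(-1/65) = 2/5 ≈ 0.40000)
((s + 5)*(-6))*(d + f) = ((-5 + 5)*(-6))*(1/20 + 2/5) = (0*(-6))*(9/20) = 0*(9/20) = 0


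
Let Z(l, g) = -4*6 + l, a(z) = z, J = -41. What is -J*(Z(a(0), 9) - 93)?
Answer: -4797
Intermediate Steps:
Z(l, g) = -24 + l
-J*(Z(a(0), 9) - 93) = -(-41)*((-24 + 0) - 93) = -(-41)*(-24 - 93) = -(-41)*(-117) = -1*4797 = -4797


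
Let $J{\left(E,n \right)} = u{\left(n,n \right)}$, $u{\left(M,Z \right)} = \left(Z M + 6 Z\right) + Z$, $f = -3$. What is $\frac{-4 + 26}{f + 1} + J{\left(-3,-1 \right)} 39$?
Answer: $-245$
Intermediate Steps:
$u{\left(M,Z \right)} = 7 Z + M Z$ ($u{\left(M,Z \right)} = \left(M Z + 6 Z\right) + Z = \left(6 Z + M Z\right) + Z = 7 Z + M Z$)
$J{\left(E,n \right)} = n \left(7 + n\right)$
$\frac{-4 + 26}{f + 1} + J{\left(-3,-1 \right)} 39 = \frac{-4 + 26}{-3 + 1} + - (7 - 1) 39 = \frac{22}{-2} + \left(-1\right) 6 \cdot 39 = 22 \left(- \frac{1}{2}\right) - 234 = -11 - 234 = -245$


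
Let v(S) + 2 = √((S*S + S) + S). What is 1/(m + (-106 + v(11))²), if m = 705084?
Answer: 716891/513926034073 + 216*√143/513926034073 ≈ 1.4000e-6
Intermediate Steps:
v(S) = -2 + √(S² + 2*S) (v(S) = -2 + √((S*S + S) + S) = -2 + √((S² + S) + S) = -2 + √((S + S²) + S) = -2 + √(S² + 2*S))
1/(m + (-106 + v(11))²) = 1/(705084 + (-106 + (-2 + √(11*(2 + 11))))²) = 1/(705084 + (-106 + (-2 + √(11*13)))²) = 1/(705084 + (-106 + (-2 + √143))²) = 1/(705084 + (-108 + √143)²)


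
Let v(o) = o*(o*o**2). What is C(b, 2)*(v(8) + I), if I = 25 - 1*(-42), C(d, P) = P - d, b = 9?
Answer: -29141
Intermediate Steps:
v(o) = o**4 (v(o) = o*o**3 = o**4)
I = 67 (I = 25 + 42 = 67)
C(b, 2)*(v(8) + I) = (2 - 1*9)*(8**4 + 67) = (2 - 9)*(4096 + 67) = -7*4163 = -29141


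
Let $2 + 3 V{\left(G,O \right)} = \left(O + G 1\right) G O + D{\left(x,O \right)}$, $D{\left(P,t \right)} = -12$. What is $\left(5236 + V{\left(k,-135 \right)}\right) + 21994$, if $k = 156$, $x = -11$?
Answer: $- \frac{360584}{3} \approx -1.2019 \cdot 10^{5}$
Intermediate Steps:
$V{\left(G,O \right)} = - \frac{14}{3} + \frac{G O \left(G + O\right)}{3}$ ($V{\left(G,O \right)} = - \frac{2}{3} + \frac{\left(O + G 1\right) G O - 12}{3} = - \frac{2}{3} + \frac{\left(O + G\right) G O - 12}{3} = - \frac{2}{3} + \frac{\left(G + O\right) G O - 12}{3} = - \frac{2}{3} + \frac{G \left(G + O\right) O - 12}{3} = - \frac{2}{3} + \frac{G O \left(G + O\right) - 12}{3} = - \frac{2}{3} + \frac{-12 + G O \left(G + O\right)}{3} = - \frac{2}{3} + \left(-4 + \frac{G O \left(G + O\right)}{3}\right) = - \frac{14}{3} + \frac{G O \left(G + O\right)}{3}$)
$\left(5236 + V{\left(k,-135 \right)}\right) + 21994 = \left(5236 + \left(- \frac{14}{3} + \frac{1}{3} \cdot 156 \left(-135\right)^{2} + \frac{1}{3} \left(-135\right) 156^{2}\right)\right) + 21994 = \left(5236 + \left(- \frac{14}{3} + \frac{1}{3} \cdot 156 \cdot 18225 + \frac{1}{3} \left(-135\right) 24336\right)\right) + 21994 = \left(5236 - \frac{442274}{3}\right) + 21994 = - \frac{426566}{3} + 21994 = - \frac{360584}{3}$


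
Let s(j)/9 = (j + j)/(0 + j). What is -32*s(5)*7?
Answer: -4032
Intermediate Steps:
s(j) = 18 (s(j) = 9*((j + j)/(0 + j)) = 9*((2*j)/j) = 9*2 = 18)
-32*s(5)*7 = -32*18*7 = -576*7 = -4032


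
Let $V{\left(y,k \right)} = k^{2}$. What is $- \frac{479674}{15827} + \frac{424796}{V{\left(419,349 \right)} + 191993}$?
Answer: $- \frac{3784094128}{130695201} \approx -28.954$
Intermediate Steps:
$- \frac{479674}{15827} + \frac{424796}{V{\left(419,349 \right)} + 191993} = - \frac{479674}{15827} + \frac{424796}{349^{2} + 191993} = \left(-479674\right) \frac{1}{15827} + \frac{424796}{121801 + 191993} = - \frac{25246}{833} + \frac{424796}{313794} = - \frac{25246}{833} + 424796 \cdot \frac{1}{313794} = - \frac{25246}{833} + \frac{212398}{156897} = - \frac{3784094128}{130695201}$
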